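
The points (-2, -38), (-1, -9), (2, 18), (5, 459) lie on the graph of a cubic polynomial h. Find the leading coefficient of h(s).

Write h(s) = as^3 + bs^2 + cs + d. Substituting each data point gives a linear system:
  -8a + 4b - 2c + d = -38
  -a + b - c + d = -9
  8a + 4b + 2c + d = 18
  125a + 25b + 5c + d = 459
Solving the system yields a = 4, b = -1, c = -2, d = -6.
So h(s) = 4s^3 - s^2 - 2s - 6.
The leading coefficient is 4.

4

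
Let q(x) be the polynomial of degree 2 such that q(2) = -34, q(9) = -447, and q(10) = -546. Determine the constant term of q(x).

-6

Write q(x) = ax^2 + bx + c. Substituting each data point gives a linear system:
  4a + 2b + c = -34
  81a + 9b + c = -447
  100a + 10b + c = -546
Solving the system yields a = -5, b = -4, c = -6.
So q(x) = -5x^2 - 4x - 6.
The constant term is -6.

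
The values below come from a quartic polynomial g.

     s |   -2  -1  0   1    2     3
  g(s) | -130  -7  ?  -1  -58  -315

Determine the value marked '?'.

6

On equispaced nodes a degree-4 polynomial has vanishing fifth forward difference, so
  - g(-2) + 5·g(-1) - 10·g(0) + 10·g(1) - 5·g(2) + g(3) = 0.
Substituting the known values and solving for g(0):
  -10·g(0) = -60
  g(0) = 6.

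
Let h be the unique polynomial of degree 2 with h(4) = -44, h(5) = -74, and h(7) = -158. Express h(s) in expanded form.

h(s) = -4s^2 + 6s - 4

Using the Lagrange interpolation formula with nodes 4, 5, 7:
  L_0(s) = (s - 5)(s - 7) / 3
  L_1(s) = (s - 4)(s - 7) / -2
  L_2(s) = (s - 4)(s - 5) / 6
Then h(s) = -44·L_0(s) - 74·L_1(s) - 158·L_2(s).
Expanding and collecting terms gives h(s) = -4s^2 + 6s - 4.
Check: h(5) = -74. ✓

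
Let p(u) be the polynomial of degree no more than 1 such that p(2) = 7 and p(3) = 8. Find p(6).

11

Using the Lagrange interpolation formula with nodes 2, 3:
  L_0(u) = (u - 3) / -1
  L_1(u) = (u - 2) / 1
Then p(u) = 7·L_0(u) + 8·L_1(u).
Expanding and collecting terms gives p(u) = u + 5.
Evaluating at u = 6: p(6) = 11.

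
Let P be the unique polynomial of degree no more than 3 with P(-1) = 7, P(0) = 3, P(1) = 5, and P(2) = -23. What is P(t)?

P(t) = -6t^3 + 3t^2 + 5t + 3

Using the Lagrange interpolation formula with nodes -1, 0, 1, 2:
  L_0(t) = t(t - 1)(t - 2) / -6
  L_1(t) = (t + 1)(t - 1)(t - 2) / 2
  L_2(t) = (t + 1)t(t - 2) / -2
  L_3(t) = (t + 1)t(t - 1) / 6
Then P(t) = 7·L_0(t) + 3·L_1(t) + 5·L_2(t) - 23·L_3(t).
Expanding and collecting terms gives P(t) = -6t^3 + 3t^2 + 5t + 3.
Check: P(1) = 5. ✓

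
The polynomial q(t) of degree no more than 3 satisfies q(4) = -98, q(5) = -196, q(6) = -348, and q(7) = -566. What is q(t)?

q(t) = -2t^3 + 3t^2 - 3t - 6

Using the Lagrange interpolation formula with nodes 4, 5, 6, 7:
  L_0(t) = (t - 5)(t - 6)(t - 7) / -6
  L_1(t) = (t - 4)(t - 6)(t - 7) / 2
  L_2(t) = (t - 4)(t - 5)(t - 7) / -2
  L_3(t) = (t - 4)(t - 5)(t - 6) / 6
Then q(t) = -98·L_0(t) - 196·L_1(t) - 348·L_2(t) - 566·L_3(t).
Expanding and collecting terms gives q(t) = -2t³ + 3t² - 3t - 6.
Check: q(6) = -348. ✓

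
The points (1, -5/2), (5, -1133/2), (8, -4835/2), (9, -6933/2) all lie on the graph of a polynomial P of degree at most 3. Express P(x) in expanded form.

Write P(x) = ax^3 + bx^2 + cx + d. Substituting each data point gives a linear system:
  a + b + c + d = -5/2
  125a + 25b + 5c + d = -1133/2
  512a + 64b + 8c + d = -4835/2
  729a + 81b + 9c + d = -6933/2
Solving the system yields a = -5, b = 2, c = 2, d = -3/2.
So P(x) = -5x^3 + 2x^2 + 2x - 3/2.
Check: P(9) = -6933/2. ✓

P(x) = -5x^3 + 2x^2 + 2x - 3/2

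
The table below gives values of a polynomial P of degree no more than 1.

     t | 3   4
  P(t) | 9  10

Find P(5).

11

Write P(t) = at + b. Substituting each data point gives a linear system:
  3a + b = 9
  4a + b = 10
Solving the system yields a = 1, b = 6.
So P(t) = t + 6.
Then P(5) = 11.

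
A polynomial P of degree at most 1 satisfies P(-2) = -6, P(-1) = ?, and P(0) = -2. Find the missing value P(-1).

-4

On equispaced nodes a degree-1 polynomial has vanishing second forward difference, so
  P(-2) - 2·P(-1) + P(0) = 0.
Substituting the known values and solving for P(-1):
  -2·P(-1) = 8
  P(-1) = -4.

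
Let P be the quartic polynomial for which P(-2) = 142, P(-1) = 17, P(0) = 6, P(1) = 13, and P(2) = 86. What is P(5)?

3341

Forward differences of the values at x = -2, -1, 0, 1, 2:
  P  : 142  17  6  13  86
  Δ  : -125  -11  7  73
  Δ^2: 114  18  66
  Δ^3: -96  48
  Δ^4: 144
The fourth differences are constant, confirming degree 4.
Interpolating (Newton forward form) and evaluating at x = 5 gives P(5) = 3341.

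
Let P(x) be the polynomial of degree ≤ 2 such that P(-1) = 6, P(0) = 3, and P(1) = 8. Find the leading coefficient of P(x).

4

Write P(x) = ax^2 + bx + c. Substituting each data point gives a linear system:
  a - b + c = 6
  c = 3
  a + b + c = 8
Solving the system yields a = 4, b = 1, c = 3.
So P(x) = 4x² + x + 3.
The leading coefficient is 4.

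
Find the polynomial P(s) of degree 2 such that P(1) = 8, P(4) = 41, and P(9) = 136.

Using the Lagrange interpolation formula with nodes 1, 4, 9:
  L_0(s) = (s - 4)(s - 9) / 24
  L_1(s) = (s - 1)(s - 9) / -15
  L_2(s) = (s - 1)(s - 4) / 40
Then P(s) = 8·L_0(s) + 41·L_1(s) + 136·L_2(s).
Expanding and collecting terms gives P(s) = s^2 + 6s + 1.
Check: P(1) = 8. ✓

P(s) = s^2 + 6s + 1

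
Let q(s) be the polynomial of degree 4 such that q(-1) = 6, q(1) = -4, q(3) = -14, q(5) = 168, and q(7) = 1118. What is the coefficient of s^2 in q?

2

Write q(s) = as^4 + bs^3 + cs^2 + ds + e. Substituting each data point gives a linear system:
  a - b + c - d + e = 6
  a + b + c + d + e = -4
  81a + 27b + 9c + 3d + e = -14
  625a + 125b + 25c + 5d + e = 168
  2401a + 343b + 49c + 7d + e = 1118
Solving the system yields a = 1, b = -4, c = 2, d = -1, e = -2.
So q(s) = s^4 - 4s^3 + 2s^2 - s - 2.
The coefficient of s^2 is 2.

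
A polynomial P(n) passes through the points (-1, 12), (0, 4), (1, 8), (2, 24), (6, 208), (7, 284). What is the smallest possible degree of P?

Divided differences on the nodes -1, 0, 1, 2, 6, 7:
  order 0: 12  4  8  24  208  284
  order 1: -8  4  16  46  76
  order 2: 6  6  6  6
  order 3: 0  0  0
  order 4: 0  0
  order 5: 0
The order-2 divided differences are all 6 (nonzero) and every higher order vanishes, so the data lies on a polynomial of degree exactly 2.

2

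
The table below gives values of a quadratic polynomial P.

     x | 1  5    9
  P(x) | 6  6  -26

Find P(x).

Using the Lagrange interpolation formula with nodes 1, 5, 9:
  L_0(x) = (x - 5)(x - 9) / 32
  L_1(x) = (x - 1)(x - 9) / -16
  L_2(x) = (x - 1)(x - 5) / 32
Then P(x) = 6·L_0(x) + 6·L_1(x) - 26·L_2(x).
Expanding and collecting terms gives P(x) = -x² + 6x + 1.
Check: P(5) = 6. ✓

P(x) = -x^2 + 6x + 1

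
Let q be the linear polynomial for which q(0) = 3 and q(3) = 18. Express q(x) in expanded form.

Using the Lagrange interpolation formula with nodes 0, 3:
  L_0(x) = (x - 3) / -3
  L_1(x) = x / 3
Then q(x) = 3·L_0(x) + 18·L_1(x).
Expanding and collecting terms gives q(x) = 5x + 3.
Check: q(0) = 3. ✓

q(x) = 5x + 3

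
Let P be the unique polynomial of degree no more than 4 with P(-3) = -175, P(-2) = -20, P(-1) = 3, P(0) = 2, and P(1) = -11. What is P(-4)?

Using the Lagrange interpolation formula with nodes -3, -2, -1, 0, 1:
  L_0(u) = (u + 2)(u + 1)u(u - 1) / 24
  L_1(u) = (u + 3)(u + 1)u(u - 1) / -6
  L_2(u) = (u + 3)(u + 2)u(u - 1) / 4
  L_3(u) = (u + 3)(u + 2)(u + 1)(u - 1) / -6
  L_4(u) = (u + 3)(u + 2)(u + 1)u / 24
Then P(u) = -175·L_0(u) - 20·L_1(u) + 3·L_2(u) + 2·L_3(u) - 11·L_4(u).
Expanding and collecting terms gives P(u) = -4u^4 - 6u^3 - 2u^2 - u + 2.
Evaluating at u = -4: P(-4) = -666.

-666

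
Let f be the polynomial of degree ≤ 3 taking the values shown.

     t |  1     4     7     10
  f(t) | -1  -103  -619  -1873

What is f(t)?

f(t) = -2t^3 + t^2 + 3t - 3

Write f(t) = at^3 + bt^2 + ct + d. Substituting each data point gives a linear system:
  a + b + c + d = -1
  64a + 16b + 4c + d = -103
  343a + 49b + 7c + d = -619
  1000a + 100b + 10c + d = -1873
Solving the system yields a = -2, b = 1, c = 3, d = -3.
So f(t) = -2t^3 + t^2 + 3t - 3.
Check: f(10) = -1873. ✓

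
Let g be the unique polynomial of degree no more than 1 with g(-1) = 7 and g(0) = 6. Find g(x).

Using the Lagrange interpolation formula with nodes -1, 0:
  L_0(x) = x / -1
  L_1(x) = (x + 1) / 1
Then g(x) = 7·L_0(x) + 6·L_1(x).
Expanding and collecting terms gives g(x) = -x + 6.
Check: g(0) = 6. ✓

g(x) = -x + 6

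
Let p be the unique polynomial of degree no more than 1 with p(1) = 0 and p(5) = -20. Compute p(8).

-35

Using the Lagrange interpolation formula with nodes 1, 5:
  L_0(n) = (n - 5) / -4
  L_1(n) = (n - 1) / 4
Then p(n) = 0·L_0(n) - 20·L_1(n).
Expanding and collecting terms gives p(n) = -5n + 5.
Evaluating at n = 8: p(8) = -35.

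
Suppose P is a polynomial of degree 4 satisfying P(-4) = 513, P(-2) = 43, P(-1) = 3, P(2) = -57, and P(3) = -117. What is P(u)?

P(u) = u^4 - 5u^3 - 5u^2 - 5u - 3

Write P(u) = au^4 + bu^3 + cu^2 + du + e. Substituting each data point gives a linear system:
  256a - 64b + 16c - 4d + e = 513
  16a - 8b + 4c - 2d + e = 43
  a - b + c - d + e = 3
  16a + 8b + 4c + 2d + e = -57
  81a + 27b + 9c + 3d + e = -117
Solving the system yields a = 1, b = -5, c = -5, d = -5, e = -3.
So P(u) = u⁴ - 5u³ - 5u² - 5u - 3.
Check: P(-4) = 513. ✓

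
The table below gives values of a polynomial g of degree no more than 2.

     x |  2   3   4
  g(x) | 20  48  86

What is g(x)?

Write g(x) = ax^2 + bx + c. Substituting each data point gives a linear system:
  4a + 2b + c = 20
  9a + 3b + c = 48
  16a + 4b + c = 86
Solving the system yields a = 5, b = 3, c = -6.
So g(x) = 5x² + 3x - 6.
Check: g(2) = 20. ✓

g(x) = 5x^2 + 3x - 6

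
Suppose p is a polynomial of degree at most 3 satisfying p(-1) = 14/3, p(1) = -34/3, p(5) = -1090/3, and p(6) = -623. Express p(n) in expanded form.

Using the Lagrange interpolation formula with nodes -1, 1, 5, 6:
  L_0(n) = (n - 1)(n - 5)(n - 6) / -84
  L_1(n) = (n + 1)(n - 5)(n - 6) / 40
  L_2(n) = (n + 1)(n - 1)(n - 6) / -24
  L_3(n) = (n + 1)(n - 1)(n - 5) / 35
Then p(n) = 14/3·L_0(n) - 34/3·L_1(n) - 1090/3·L_2(n) - 623·L_3(n).
Expanding and collecting terms gives p(n) = -3n³ + (5/3)n² - 5n - 5.
Check: p(5) = -1090/3. ✓

p(n) = -3n^3 + (5/3)n^2 - 5n - 5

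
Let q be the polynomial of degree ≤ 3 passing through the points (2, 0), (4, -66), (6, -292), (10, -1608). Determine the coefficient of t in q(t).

-1

Write q(t) = at^3 + bt^2 + ct + d. Substituting each data point gives a linear system:
  8a + 4b + 2c + d = 0
  64a + 16b + 4c + d = -66
  216a + 36b + 6c + d = -292
  1000a + 100b + 10c + d = -1608
Solving the system yields a = -2, b = 4, c = -1, d = 2.
So q(t) = -2t^3 + 4t^2 - t + 2.
The coefficient of t is -1.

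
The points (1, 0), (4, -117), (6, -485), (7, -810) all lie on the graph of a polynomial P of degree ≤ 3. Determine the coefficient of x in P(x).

Write P(x) = ax^3 + bx^2 + cx + d. Substituting each data point gives a linear system:
  a + b + c + d = 0
  64a + 16b + 4c + d = -117
  216a + 36b + 6c + d = -485
  343a + 49b + 7c + d = -810
Solving the system yields a = -3, b = 4, c = 4, d = -5.
So P(x) = -3x^3 + 4x^2 + 4x - 5.
The coefficient of x is 4.

4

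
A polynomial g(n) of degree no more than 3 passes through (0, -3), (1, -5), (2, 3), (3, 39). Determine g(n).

g(n) = 3n^3 - 4n^2 - n - 3

Using the Lagrange interpolation formula with nodes 0, 1, 2, 3:
  L_0(n) = (n - 1)(n - 2)(n - 3) / -6
  L_1(n) = n(n - 2)(n - 3) / 2
  L_2(n) = n(n - 1)(n - 3) / -2
  L_3(n) = n(n - 1)(n - 2) / 6
Then g(n) = -3·L_0(n) - 5·L_1(n) + 3·L_2(n) + 39·L_3(n).
Expanding and collecting terms gives g(n) = 3n^3 - 4n^2 - n - 3.
Check: g(1) = -5. ✓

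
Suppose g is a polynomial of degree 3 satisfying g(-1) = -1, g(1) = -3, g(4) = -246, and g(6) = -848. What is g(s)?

g(s) = -4s^3 + 3s - 2

Using the Lagrange interpolation formula with nodes -1, 1, 4, 6:
  L_0(s) = (s - 1)(s - 4)(s - 6) / -70
  L_1(s) = (s + 1)(s - 4)(s - 6) / 30
  L_2(s) = (s + 1)(s - 1)(s - 6) / -30
  L_3(s) = (s + 1)(s - 1)(s - 4) / 70
Then g(s) = -1·L_0(s) - 3·L_1(s) - 246·L_2(s) - 848·L_3(s).
Expanding and collecting terms gives g(s) = -4s³ + 3s - 2.
Check: g(1) = -3. ✓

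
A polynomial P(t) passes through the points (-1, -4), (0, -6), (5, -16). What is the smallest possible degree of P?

1

Divided differences on the nodes -1, 0, 5:
  order 0: -4  -6  -16
  order 1: -2  -2
  order 2: 0
The order-1 divided differences are all -2 (nonzero) and every higher order vanishes, so the data lies on a polynomial of degree exactly 1.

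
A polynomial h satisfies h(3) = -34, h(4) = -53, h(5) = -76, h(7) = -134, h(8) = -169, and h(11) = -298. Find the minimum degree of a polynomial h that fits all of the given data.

Divided differences on the nodes 3, 4, 5, 7, 8, 11:
  order 0: -34  -53  -76  -134  -169  -298
  order 1: -19  -23  -29  -35  -43
  order 2: -2  -2  -2  -2
  order 3: 0  0  0
  order 4: 0  0
  order 5: 0
The order-2 divided differences are all -2 (nonzero) and every higher order vanishes, so the data lies on a polynomial of degree exactly 2.

2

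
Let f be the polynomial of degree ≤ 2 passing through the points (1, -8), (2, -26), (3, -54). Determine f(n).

f(n) = -5n^2 - 3n

Write f(n) = an^2 + bn + c. Substituting each data point gives a linear system:
  a + b + c = -8
  4a + 2b + c = -26
  9a + 3b + c = -54
Solving the system yields a = -5, b = -3, c = 0.
So f(n) = -5n^2 - 3n.
Check: f(1) = -8. ✓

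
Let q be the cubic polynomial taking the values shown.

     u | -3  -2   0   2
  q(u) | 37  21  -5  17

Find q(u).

q(u) = u^3 + 6u^2 - 5u - 5

Write q(u) = au^3 + bu^2 + cu + d. Substituting each data point gives a linear system:
  -27a + 9b - 3c + d = 37
  -8a + 4b - 2c + d = 21
  d = -5
  8a + 4b + 2c + d = 17
Solving the system yields a = 1, b = 6, c = -5, d = -5.
So q(u) = u^3 + 6u^2 - 5u - 5.
Check: q(2) = 17. ✓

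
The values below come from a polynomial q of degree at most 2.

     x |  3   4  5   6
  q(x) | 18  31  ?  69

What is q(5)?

48

On equispaced nodes a degree-2 polynomial has vanishing third forward difference, so
  - q(3) + 3·q(4) - 3·q(5) + q(6) = 0.
Substituting the known values and solving for q(5):
  -3·q(5) = -144
  q(5) = 48.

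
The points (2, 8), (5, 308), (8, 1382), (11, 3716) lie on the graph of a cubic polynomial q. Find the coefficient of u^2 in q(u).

Write q(u) = au^3 + bu^2 + cu + d. Substituting each data point gives a linear system:
  8a + 4b + 2c + d = 8
  125a + 25b + 5c + d = 308
  512a + 64b + 8c + d = 1382
  1331a + 121b + 11c + d = 3716
Solving the system yields a = 3, b = -2, c = -3, d = -2.
So q(u) = 3u³ - 2u² - 3u - 2.
The coefficient of u^2 is -2.

-2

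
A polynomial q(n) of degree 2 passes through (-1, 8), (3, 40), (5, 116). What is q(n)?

Using the Lagrange interpolation formula with nodes -1, 3, 5:
  L_0(n) = (n - 3)(n - 5) / 24
  L_1(n) = (n + 1)(n - 5) / -8
  L_2(n) = (n + 1)(n - 3) / 12
Then q(n) = 8·L_0(n) + 40·L_1(n) + 116·L_2(n).
Expanding and collecting terms gives q(n) = 5n^2 - 2n + 1.
Check: q(5) = 116. ✓

q(n) = 5n^2 - 2n + 1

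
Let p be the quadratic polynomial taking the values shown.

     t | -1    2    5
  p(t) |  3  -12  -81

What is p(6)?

-116

Using the Lagrange interpolation formula with nodes -1, 2, 5:
  L_0(t) = (t - 2)(t - 5) / 18
  L_1(t) = (t + 1)(t - 5) / -9
  L_2(t) = (t + 1)(t - 2) / 18
Then p(t) = 3·L_0(t) - 12·L_1(t) - 81·L_2(t).
Expanding and collecting terms gives p(t) = -3t^2 - 2t + 4.
Evaluating at t = 6: p(6) = -116.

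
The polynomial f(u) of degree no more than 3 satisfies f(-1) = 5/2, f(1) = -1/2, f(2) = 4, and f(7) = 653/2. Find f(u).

Write f(u) = au^3 + bu^2 + cu + d. Substituting each data point gives a linear system:
  -a + b - c + d = 5/2
  a + b + c + d = -1/2
  8a + 4b + 2c + d = 4
  343a + 49b + 7c + d = 653/2
Solving the system yields a = 1, b = 0, c = -5/2, d = 1.
So f(u) = u³ - (5/2)u + 1.
Check: f(-1) = 5/2. ✓

f(u) = u^3 - (5/2)u + 1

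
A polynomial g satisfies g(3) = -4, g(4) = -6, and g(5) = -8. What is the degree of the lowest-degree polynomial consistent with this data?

1

Divided differences on the nodes 3, 4, 5:
  order 0: -4  -6  -8
  order 1: -2  -2
  order 2: 0
The order-1 divided differences are all -2 (nonzero) and every higher order vanishes, so the data lies on a polynomial of degree exactly 1.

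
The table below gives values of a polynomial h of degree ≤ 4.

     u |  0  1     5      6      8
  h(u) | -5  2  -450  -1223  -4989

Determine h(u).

Write h(u) = au^4 + bu^3 + cu^2 + du + e. Substituting each data point gives a linear system:
  e = -5
  a + b + c + d + e = 2
  625a + 125b + 25c + 5d + e = -450
  1296a + 216b + 36c + 6d + e = -1223
  4096a + 512b + 64c + 8d + e = -4989
Solving the system yields a = -2, b = 6, c = 2, d = 1, e = -5.
So h(u) = -2u^4 + 6u^3 + 2u^2 + u - 5.
Check: h(0) = -5. ✓

h(u) = -2u^4 + 6u^3 + 2u^2 + u - 5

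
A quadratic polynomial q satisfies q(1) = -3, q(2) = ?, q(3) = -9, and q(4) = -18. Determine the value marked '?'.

-4

The 3 known points determine the degree-2 polynomial uniquely.
Write q(x) = ax^2 + bx + c. Substituting each data point gives a linear system:
  a + b + c = -3
  9a + 3b + c = -9
  16a + 4b + c = -18
Solving the system yields a = -2, b = 5, c = -6.
So q(x) = -2x^2 + 5x - 6.
Then q(2) = -4.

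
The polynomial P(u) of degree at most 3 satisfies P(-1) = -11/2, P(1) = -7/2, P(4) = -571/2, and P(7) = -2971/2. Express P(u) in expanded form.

P(u) = -4u^3 - 3u^2 + 5u - 3/2

Using the Lagrange interpolation formula with nodes -1, 1, 4, 7:
  L_0(u) = (u - 1)(u - 4)(u - 7) / -80
  L_1(u) = (u + 1)(u - 4)(u - 7) / 36
  L_2(u) = (u + 1)(u - 1)(u - 7) / -45
  L_3(u) = (u + 1)(u - 1)(u - 4) / 144
Then P(u) = -11/2·L_0(u) - 7/2·L_1(u) - 571/2·L_2(u) - 2971/2·L_3(u).
Expanding and collecting terms gives P(u) = -4u³ - 3u² + 5u - 3/2.
Check: P(1) = -7/2. ✓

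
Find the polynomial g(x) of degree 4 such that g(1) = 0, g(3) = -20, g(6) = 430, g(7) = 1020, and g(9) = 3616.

g(x) = x^4 - 4x^3 - x^2 + 6x - 2

Write g(x) = ax^4 + bx^3 + cx^2 + dx + e. Substituting each data point gives a linear system:
  a + b + c + d + e = 0
  81a + 27b + 9c + 3d + e = -20
  1296a + 216b + 36c + 6d + e = 430
  2401a + 343b + 49c + 7d + e = 1020
  6561a + 729b + 81c + 9d + e = 3616
Solving the system yields a = 1, b = -4, c = -1, d = 6, e = -2.
So g(x) = x⁴ - 4x³ - x² + 6x - 2.
Check: g(3) = -20. ✓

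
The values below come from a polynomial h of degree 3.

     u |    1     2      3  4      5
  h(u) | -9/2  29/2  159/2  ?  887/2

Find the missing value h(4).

429/2

The 4 known points determine the degree-3 polynomial uniquely.
Write h(u) = au^3 + bu^2 + cu + d. Substituting each data point gives a linear system:
  a + b + c + d = -9/2
  8a + 4b + 2c + d = 29/2
  27a + 9b + 3c + d = 159/2
  125a + 25b + 5c + d = 887/2
Solving the system yields a = 4, b = -1, c = -6, d = -3/2.
So h(u) = 4u^3 - u^2 - 6u - 3/2.
Then h(4) = 429/2.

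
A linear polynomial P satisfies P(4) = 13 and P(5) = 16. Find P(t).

Using the Lagrange interpolation formula with nodes 4, 5:
  L_0(t) = (t - 5) / -1
  L_1(t) = (t - 4) / 1
Then P(t) = 13·L_0(t) + 16·L_1(t).
Expanding and collecting terms gives P(t) = 3t + 1.
Check: P(5) = 16. ✓

P(t) = 3t + 1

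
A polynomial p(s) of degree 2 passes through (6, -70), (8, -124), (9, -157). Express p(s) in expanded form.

Write p(s) = as^2 + bs + c. Substituting each data point gives a linear system:
  36a + 6b + c = -70
  64a + 8b + c = -124
  81a + 9b + c = -157
Solving the system yields a = -2, b = 1, c = -4.
So p(s) = -2s^2 + s - 4.
Check: p(6) = -70. ✓

p(s) = -2s^2 + s - 4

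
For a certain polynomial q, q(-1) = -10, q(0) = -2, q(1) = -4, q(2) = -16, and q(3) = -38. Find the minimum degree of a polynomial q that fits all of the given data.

Forward differences of the values at u = -1, 0, 1, 2, 3:
  q  : -10  -2  -4  -16  -38
  Δ  : 8  -2  -12  -22
  Δ^2: -10  -10  -10
  Δ^3: 0  0
  Δ^4: 0
The second differences are constant (-10) and nonzero, while all higher differences vanish, so the minimal degree is 2.

2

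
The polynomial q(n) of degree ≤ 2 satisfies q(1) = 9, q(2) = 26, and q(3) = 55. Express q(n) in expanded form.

q(n) = 6n^2 - n + 4

Using the Lagrange interpolation formula with nodes 1, 2, 3:
  L_0(n) = (n - 2)(n - 3) / 2
  L_1(n) = (n - 1)(n - 3) / -1
  L_2(n) = (n - 1)(n - 2) / 2
Then q(n) = 9·L_0(n) + 26·L_1(n) + 55·L_2(n).
Expanding and collecting terms gives q(n) = 6n^2 - n + 4.
Check: q(2) = 26. ✓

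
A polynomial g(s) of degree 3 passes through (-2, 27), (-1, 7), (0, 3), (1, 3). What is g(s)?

Write g(s) = as^3 + bs^2 + cs + d. Substituting each data point gives a linear system:
  -8a + 4b - 2c + d = 27
  -a + b - c + d = 7
  d = 3
  a + b + c + d = 3
Solving the system yields a = -2, b = 2, c = 0, d = 3.
So g(s) = -2s^3 + 2s^2 + 3.
Check: g(-1) = 7. ✓

g(s) = -2s^3 + 2s^2 + 3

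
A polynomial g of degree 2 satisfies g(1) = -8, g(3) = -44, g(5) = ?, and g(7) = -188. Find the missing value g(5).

On equispaced nodes a degree-2 polynomial has vanishing third forward difference, so
  - g(1) + 3·g(3) - 3·g(5) + g(7) = 0.
Substituting the known values and solving for g(5):
  -3·g(5) = 312
  g(5) = -104.

-104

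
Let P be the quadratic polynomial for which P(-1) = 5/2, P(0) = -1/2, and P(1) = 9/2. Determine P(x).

Using the Lagrange interpolation formula with nodes -1, 0, 1:
  L_0(x) = x(x - 1) / 2
  L_1(x) = (x + 1)(x - 1) / -1
  L_2(x) = (x + 1)x / 2
Then P(x) = 5/2·L_0(x) - 1/2·L_1(x) + 9/2·L_2(x).
Expanding and collecting terms gives P(x) = 4x² + x - 1/2.
Check: P(-1) = 5/2. ✓

P(x) = 4x^2 + x - 1/2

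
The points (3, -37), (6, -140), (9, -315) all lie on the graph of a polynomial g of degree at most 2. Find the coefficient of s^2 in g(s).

-4

Write g(s) = as^2 + bs + c. Substituting each data point gives a linear system:
  9a + 3b + c = -37
  36a + 6b + c = -140
  81a + 9b + c = -315
Solving the system yields a = -4, b = 5/3, c = -6.
So g(s) = -4s^2 + (5/3)s - 6.
The leading coefficient is -4.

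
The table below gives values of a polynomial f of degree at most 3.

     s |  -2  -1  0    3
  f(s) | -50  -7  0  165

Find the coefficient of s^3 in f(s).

6

Write f(s) = as^3 + bs^2 + cs + d. Substituting each data point gives a linear system:
  -8a + 4b - 2c + d = -50
  -a + b - c + d = -7
  d = 0
  27a + 9b + 3c + d = 165
Solving the system yields a = 6, b = 0, c = 1, d = 0.
So f(s) = 6s³ + s.
The leading coefficient is 6.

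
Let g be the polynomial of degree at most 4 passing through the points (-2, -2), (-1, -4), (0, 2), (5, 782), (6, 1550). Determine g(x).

Write g(x) = ax^4 + bx^3 + cx^2 + dx + e. Substituting each data point gives a linear system:
  16a - 8b + 4c - 2d + e = -2
  a - b + c - d + e = -4
  e = 2
  625a + 125b + 25c + 5d + e = 782
  1296a + 216b + 36c + 6d + e = 1550
Solving the system yields a = 1, b = 1, c = 0, d = 6, e = 2.
So g(x) = x^4 + x^3 + 6x + 2.
Check: g(5) = 782. ✓

g(x) = x^4 + x^3 + 6x + 2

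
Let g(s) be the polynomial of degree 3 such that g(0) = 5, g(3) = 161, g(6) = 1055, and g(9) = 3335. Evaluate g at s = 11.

5945

Forward differences of the values at s = 0, 3, 6, 9:
  g  : 5  161  1055  3335
  Δ  : 156  894  2280
  Δ^2: 738  1386
  Δ^3: 648
The third differences are constant, confirming degree 3.
Interpolating (Newton forward form) and evaluating at s = 11 gives g(11) = 5945.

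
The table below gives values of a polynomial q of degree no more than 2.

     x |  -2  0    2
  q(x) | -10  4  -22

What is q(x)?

q(x) = -5x^2 - 3x + 4

Write q(x) = ax^2 + bx + c. Substituting each data point gives a linear system:
  4a - 2b + c = -10
  c = 4
  4a + 2b + c = -22
Solving the system yields a = -5, b = -3, c = 4.
So q(x) = -5x² - 3x + 4.
Check: q(0) = 4. ✓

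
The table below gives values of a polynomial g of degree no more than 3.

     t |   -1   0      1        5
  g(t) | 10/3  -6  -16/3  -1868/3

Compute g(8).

Write g(t) = at^3 + bt^2 + ct + d. Substituting each data point gives a linear system:
  -a + b - c + d = 10/3
  d = -6
  a + b + c + d = -16/3
  125a + 25b + 5c + d = -1868/3
Solving the system yields a = -6, b = 5, c = 5/3, d = -6.
So g(t) = -6t^3 + 5t^2 + (5/3)t - 6.
Then g(8) = -8234/3.

-8234/3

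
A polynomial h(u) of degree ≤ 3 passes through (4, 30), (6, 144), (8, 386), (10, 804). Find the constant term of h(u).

Write h(u) = au^3 + bu^2 + cu + d. Substituting each data point gives a linear system:
  64a + 16b + 4c + d = 30
  216a + 36b + 6c + d = 144
  512a + 64b + 8c + d = 386
  1000a + 100b + 10c + d = 804
Solving the system yields a = 1, b = -2, c = 1, d = -6.
So h(u) = u³ - 2u² + u - 6.
The constant term is -6.

-6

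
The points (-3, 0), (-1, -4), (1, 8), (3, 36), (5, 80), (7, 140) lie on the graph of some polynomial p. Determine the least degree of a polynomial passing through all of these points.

Forward differences of the values at s = -3, -1, 1, 3, 5, 7:
  p  : 0  -4  8  36  80  140
  Δ  : -4  12  28  44  60
  Δ^2: 16  16  16  16
  Δ^3: 0  0  0
  Δ^4: 0  0
  Δ^5: 0
The second differences are constant (16) and nonzero, while all higher differences vanish, so the minimal degree is 2.

2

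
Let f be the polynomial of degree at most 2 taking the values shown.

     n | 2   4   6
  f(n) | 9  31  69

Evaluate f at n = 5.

Write f(n) = an^2 + bn + c. Substituting each data point gives a linear system:
  4a + 2b + c = 9
  16a + 4b + c = 31
  36a + 6b + c = 69
Solving the system yields a = 2, b = -1, c = 3.
So f(n) = 2n² - n + 3.
Then f(5) = 48.

48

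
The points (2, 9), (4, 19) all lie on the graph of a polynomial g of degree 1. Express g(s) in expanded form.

Write g(s) = as + b. Substituting each data point gives a linear system:
  2a + b = 9
  4a + b = 19
Solving the system yields a = 5, b = -1.
So g(s) = 5s - 1.
Check: g(4) = 19. ✓

g(s) = 5s - 1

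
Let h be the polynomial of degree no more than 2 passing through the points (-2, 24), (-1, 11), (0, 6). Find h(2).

20

Write h(s) = as^2 + bs + c. Substituting each data point gives a linear system:
  4a - 2b + c = 24
  a - b + c = 11
  c = 6
Solving the system yields a = 4, b = -1, c = 6.
So h(s) = 4s^2 - s + 6.
Then h(2) = 20.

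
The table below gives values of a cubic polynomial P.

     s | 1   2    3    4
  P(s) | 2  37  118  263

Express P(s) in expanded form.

P(s) = 3s^3 + 5s^2 - s - 5

Write P(s) = as^3 + bs^2 + cs + d. Substituting each data point gives a linear system:
  a + b + c + d = 2
  8a + 4b + 2c + d = 37
  27a + 9b + 3c + d = 118
  64a + 16b + 4c + d = 263
Solving the system yields a = 3, b = 5, c = -1, d = -5.
So P(s) = 3s^3 + 5s^2 - s - 5.
Check: P(1) = 2. ✓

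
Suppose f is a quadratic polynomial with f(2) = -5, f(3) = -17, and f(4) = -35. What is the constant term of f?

1

Write f(s) = as^2 + bs + c. Substituting each data point gives a linear system:
  4a + 2b + c = -5
  9a + 3b + c = -17
  16a + 4b + c = -35
Solving the system yields a = -3, b = 3, c = 1.
So f(s) = -3s² + 3s + 1.
The constant term is 1.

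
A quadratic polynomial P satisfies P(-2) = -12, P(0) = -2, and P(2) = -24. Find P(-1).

-3

Forward differences of the values at x = -2, 0, 2:
  P  : -12  -2  -24
  Δ  : 10  -22
  Δ^2: -32
The second differences are constant, confirming degree 2.
Interpolating (Newton forward form) and evaluating at x = -1 gives P(-1) = -3.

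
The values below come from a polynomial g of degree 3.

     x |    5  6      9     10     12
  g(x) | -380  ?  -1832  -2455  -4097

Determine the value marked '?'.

The 4 known points determine the degree-3 polynomial uniquely.
Write g(x) = ax^3 + bx^2 + cx + d. Substituting each data point gives a linear system:
  125a + 25b + 5c + d = -380
  729a + 81b + 9c + d = -1832
  1000a + 100b + 10c + d = -2455
  1728a + 144b + 12c + d = -4097
Solving the system yields a = -2, b = -4, c = -5, d = -5.
So g(x) = -2x³ - 4x² - 5x - 5.
Then g(6) = -611.

-611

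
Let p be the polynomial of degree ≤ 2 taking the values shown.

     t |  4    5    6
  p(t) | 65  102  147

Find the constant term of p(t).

Write p(t) = at^2 + bt + c. Substituting each data point gives a linear system:
  16a + 4b + c = 65
  25a + 5b + c = 102
  36a + 6b + c = 147
Solving the system yields a = 4, b = 1, c = -3.
So p(t) = 4t^2 + t - 3.
The constant term is -3.

-3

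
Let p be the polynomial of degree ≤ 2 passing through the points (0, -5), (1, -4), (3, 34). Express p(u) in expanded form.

Using the Lagrange interpolation formula with nodes 0, 1, 3:
  L_0(u) = (u - 1)(u - 3) / 3
  L_1(u) = u(u - 3) / -2
  L_2(u) = u(u - 1) / 6
Then p(u) = -5·L_0(u) - 4·L_1(u) + 34·L_2(u).
Expanding and collecting terms gives p(u) = 6u² - 5u - 5.
Check: p(3) = 34. ✓

p(u) = 6u^2 - 5u - 5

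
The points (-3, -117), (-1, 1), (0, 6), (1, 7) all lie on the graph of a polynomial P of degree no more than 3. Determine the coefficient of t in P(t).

Write P(t) = at^3 + bt^2 + ct + d. Substituting each data point gives a linear system:
  -27a + 9b - 3c + d = -117
  -a + b - c + d = 1
  d = 6
  a + b + c + d = 7
Solving the system yields a = 4, b = -2, c = -1, d = 6.
So P(t) = 4t³ - 2t² - t + 6.
The coefficient of t is -1.

-1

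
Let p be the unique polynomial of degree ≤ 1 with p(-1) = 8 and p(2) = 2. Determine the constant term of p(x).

Write p(x) = ax + b. Substituting each data point gives a linear system:
  -a + b = 8
  2a + b = 2
Solving the system yields a = -2, b = 6.
So p(x) = -2x + 6.
The constant term is 6.

6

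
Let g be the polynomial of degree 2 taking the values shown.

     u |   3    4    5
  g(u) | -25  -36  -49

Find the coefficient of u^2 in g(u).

Write g(u) = au^2 + bu + c. Substituting each data point gives a linear system:
  9a + 3b + c = -25
  16a + 4b + c = -36
  25a + 5b + c = -49
Solving the system yields a = -1, b = -4, c = -4.
So g(u) = -u² - 4u - 4.
The leading coefficient is -1.

-1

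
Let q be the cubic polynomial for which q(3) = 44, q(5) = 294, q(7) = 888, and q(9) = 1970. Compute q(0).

-1

Write q(x) = ax^3 + bx^2 + cx + d. Substituting each data point gives a linear system:
  27a + 9b + 3c + d = 44
  125a + 25b + 5c + d = 294
  343a + 49b + 7c + d = 888
  729a + 81b + 9c + d = 1970
Solving the system yields a = 3, b = -2, c = -6, d = -1.
So q(x) = 3x^3 - 2x^2 - 6x - 1.
Then q(0) = -1.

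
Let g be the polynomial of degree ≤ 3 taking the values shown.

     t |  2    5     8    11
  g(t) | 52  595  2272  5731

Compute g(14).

11620

Write g(t) = at^3 + bt^2 + ct + d. Substituting each data point gives a linear system:
  8a + 4b + 2c + d = 52
  125a + 25b + 5c + d = 595
  512a + 64b + 8c + d = 2272
  1331a + 121b + 11c + d = 5731
Solving the system yields a = 4, b = 3, c = 4, d = 0.
So g(t) = 4t^3 + 3t^2 + 4t.
Then g(14) = 11620.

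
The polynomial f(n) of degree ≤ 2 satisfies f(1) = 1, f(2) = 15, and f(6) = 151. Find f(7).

Using the Lagrange interpolation formula with nodes 1, 2, 6:
  L_0(n) = (n - 2)(n - 6) / 5
  L_1(n) = (n - 1)(n - 6) / -4
  L_2(n) = (n - 1)(n - 2) / 20
Then f(n) = 1·L_0(n) + 15·L_1(n) + 151·L_2(n).
Expanding and collecting terms gives f(n) = 4n^2 + 2n - 5.
Evaluating at n = 7: f(7) = 205.

205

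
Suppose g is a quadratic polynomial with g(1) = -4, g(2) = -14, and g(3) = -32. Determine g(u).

Using the Lagrange interpolation formula with nodes 1, 2, 3:
  L_0(u) = (u - 2)(u - 3) / 2
  L_1(u) = (u - 1)(u - 3) / -1
  L_2(u) = (u - 1)(u - 2) / 2
Then g(u) = -4·L_0(u) - 14·L_1(u) - 32·L_2(u).
Expanding and collecting terms gives g(u) = -4u^2 + 2u - 2.
Check: g(3) = -32. ✓

g(u) = -4u^2 + 2u - 2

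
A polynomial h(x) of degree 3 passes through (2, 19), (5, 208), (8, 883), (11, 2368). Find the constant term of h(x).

Write h(x) = ax^3 + bx^2 + cx + d. Substituting each data point gives a linear system:
  8a + 4b + 2c + d = 19
  125a + 25b + 5c + d = 208
  512a + 64b + 8c + d = 883
  1331a + 121b + 11c + d = 2368
Solving the system yields a = 2, b = -3, c = 6, d = 3.
So h(x) = 2x^3 - 3x^2 + 6x + 3.
The constant term is 3.

3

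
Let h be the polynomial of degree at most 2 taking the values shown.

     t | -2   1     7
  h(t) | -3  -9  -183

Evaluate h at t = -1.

Using the Lagrange interpolation formula with nodes -2, 1, 7:
  L_0(t) = (t - 1)(t - 7) / 27
  L_1(t) = (t + 2)(t - 7) / -18
  L_2(t) = (t + 2)(t - 1) / 54
Then h(t) = -3·L_0(t) - 9·L_1(t) - 183·L_2(t).
Expanding and collecting terms gives h(t) = -3t^2 - 5t - 1.
Evaluating at t = -1: h(-1) = 1.

1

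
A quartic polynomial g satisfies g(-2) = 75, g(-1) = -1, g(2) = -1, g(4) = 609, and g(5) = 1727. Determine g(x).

Using the Lagrange interpolation formula with nodes -2, -1, 2, 4, 5:
  L_0(x) = (x + 1)(x - 2)(x - 4)(x - 5) / 168
  L_1(x) = (x + 2)(x - 2)(x - 4)(x - 5) / -90
  L_2(x) = (x + 2)(x + 1)(x - 4)(x - 5) / 72
  L_3(x) = (x + 2)(x + 1)(x - 2)(x - 5) / -60
  L_4(x) = (x + 2)(x + 1)(x - 2)(x - 4) / 126
Then g(x) = 75·L_0(x) - 1·L_1(x) - 1·L_2(x) + 609·L_3(x) + 1727·L_4(x).
Expanding and collecting terms gives g(x) = 4x^4 - 5x^3 - 6x^2 + x - 3.
Check: g(4) = 609. ✓

g(x) = 4x^4 - 5x^3 - 6x^2 + x - 3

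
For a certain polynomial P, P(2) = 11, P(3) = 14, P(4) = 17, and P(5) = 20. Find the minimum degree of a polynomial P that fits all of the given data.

Forward differences of the values at x = 2, 3, 4, 5:
  P  : 11  14  17  20
  Δ  : 3  3  3
  Δ^2: 0  0
  Δ^3: 0
The first differences are constant (3) and nonzero, while all higher differences vanish, so the minimal degree is 1.

1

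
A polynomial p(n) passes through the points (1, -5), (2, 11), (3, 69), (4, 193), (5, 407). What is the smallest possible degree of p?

3

Forward differences of the values at n = 1, 2, 3, 4, 5:
  p  : -5  11  69  193  407
  Δ  : 16  58  124  214
  Δ^2: 42  66  90
  Δ^3: 24  24
  Δ^4: 0
The third differences are constant (24) and nonzero, while all higher differences vanish, so the minimal degree is 3.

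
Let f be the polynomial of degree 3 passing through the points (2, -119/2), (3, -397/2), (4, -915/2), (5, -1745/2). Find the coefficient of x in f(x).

5

Write f(x) = ax^3 + bx^2 + cx + d. Substituting each data point gives a linear system:
  8a + 4b + 2c + d = -119/2
  27a + 9b + 3c + d = -397/2
  64a + 16b + 4c + d = -915/2
  125a + 25b + 5c + d = -1745/2
Solving the system yields a = -6, b = -6, c = 5, d = 5/2.
So f(x) = -6x³ - 6x² + 5x + 5/2.
The coefficient of x is 5.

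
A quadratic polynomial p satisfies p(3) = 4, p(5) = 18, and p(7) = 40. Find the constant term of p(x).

-2

Write p(x) = ax^2 + bx + c. Substituting each data point gives a linear system:
  9a + 3b + c = 4
  25a + 5b + c = 18
  49a + 7b + c = 40
Solving the system yields a = 1, b = -1, c = -2.
So p(x) = x² - x - 2.
The constant term is -2.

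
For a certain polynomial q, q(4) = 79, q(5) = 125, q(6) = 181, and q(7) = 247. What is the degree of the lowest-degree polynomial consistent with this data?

Forward differences of the values at x = 4, 5, 6, 7:
  q  : 79  125  181  247
  Δ  : 46  56  66
  Δ^2: 10  10
  Δ^3: 0
The second differences are constant (10) and nonzero, while all higher differences vanish, so the minimal degree is 2.

2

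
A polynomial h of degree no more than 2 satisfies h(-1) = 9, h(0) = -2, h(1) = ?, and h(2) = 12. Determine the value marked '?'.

-1

On equispaced nodes a degree-2 polynomial has vanishing third forward difference, so
  - h(-1) + 3·h(0) - 3·h(1) + h(2) = 0.
Substituting the known values and solving for h(1):
  -3·h(1) = 3
  h(1) = -1.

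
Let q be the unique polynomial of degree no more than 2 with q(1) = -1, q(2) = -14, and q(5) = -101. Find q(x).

Using the Lagrange interpolation formula with nodes 1, 2, 5:
  L_0(x) = (x - 2)(x - 5) / 4
  L_1(x) = (x - 1)(x - 5) / -3
  L_2(x) = (x - 1)(x - 2) / 12
Then q(x) = -1·L_0(x) - 14·L_1(x) - 101·L_2(x).
Expanding and collecting terms gives q(x) = -4x² - x + 4.
Check: q(1) = -1. ✓

q(x) = -4x^2 - x + 4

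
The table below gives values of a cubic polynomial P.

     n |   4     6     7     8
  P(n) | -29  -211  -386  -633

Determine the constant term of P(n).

Write P(n) = an^3 + bn^2 + cn + d. Substituting each data point gives a linear system:
  64a + 16b + 4c + d = -29
  216a + 36b + 6c + d = -211
  343a + 49b + 7c + d = -386
  512a + 64b + 8c + d = -633
Solving the system yields a = -2, b = 6, c = 1, d = -1.
So P(n) = -2n³ + 6n² + n - 1.
The constant term is -1.

-1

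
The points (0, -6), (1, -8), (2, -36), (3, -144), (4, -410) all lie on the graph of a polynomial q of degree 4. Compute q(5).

-936

Write q(t) = at^4 + bt^3 + ct^2 + dt + e. Substituting each data point gives a linear system:
  e = -6
  a + b + c + d + e = -8
  16a + 8b + 4c + 2d + e = -36
  81a + 27b + 9c + 3d + e = -144
  256a + 64b + 16c + 4d + e = -410
Solving the system yields a = -1, b = -3, c = 3, d = -1, e = -6.
So q(t) = -t^4 - 3t^3 + 3t^2 - t - 6.
Then q(5) = -936.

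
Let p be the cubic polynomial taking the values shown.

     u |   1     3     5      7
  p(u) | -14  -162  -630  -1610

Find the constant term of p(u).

Write p(u) = au^3 + bu^2 + cu + d. Substituting each data point gives a linear system:
  a + b + c + d = -14
  27a + 9b + 3c + d = -162
  125a + 25b + 5c + d = -630
  343a + 49b + 7c + d = -1610
Solving the system yields a = -4, b = -4, c = -6, d = 0.
So p(u) = -4u³ - 4u² - 6u.
The constant term is 0.

0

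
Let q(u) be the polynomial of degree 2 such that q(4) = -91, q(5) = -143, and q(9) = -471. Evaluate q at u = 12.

-843

Write q(u) = au^2 + bu + c. Substituting each data point gives a linear system:
  16a + 4b + c = -91
  25a + 5b + c = -143
  81a + 9b + c = -471
Solving the system yields a = -6, b = 2, c = -3.
So q(u) = -6u² + 2u - 3.
Then q(12) = -843.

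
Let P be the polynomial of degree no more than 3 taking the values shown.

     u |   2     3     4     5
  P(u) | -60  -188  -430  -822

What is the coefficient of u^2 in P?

Write P(u) = au^3 + bu^2 + cu + d. Substituting each data point gives a linear system:
  8a + 4b + 2c + d = -60
  27a + 9b + 3c + d = -188
  64a + 16b + 4c + d = -430
  125a + 25b + 5c + d = -822
Solving the system yields a = -6, b = -3, c = 1, d = -2.
So P(u) = -6u^3 - 3u^2 + u - 2.
The coefficient of u^2 is -3.

-3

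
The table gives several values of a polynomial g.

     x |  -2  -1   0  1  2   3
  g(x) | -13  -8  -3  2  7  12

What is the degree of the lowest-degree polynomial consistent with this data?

1

Forward differences of the values at x = -2, -1, 0, 1, 2, 3:
  g  : -13  -8  -3  2  7  12
  Δ  : 5  5  5  5  5
  Δ^2: 0  0  0  0
  Δ^3: 0  0  0
  Δ^4: 0  0
  Δ^5: 0
The first differences are constant (5) and nonzero, while all higher differences vanish, so the minimal degree is 1.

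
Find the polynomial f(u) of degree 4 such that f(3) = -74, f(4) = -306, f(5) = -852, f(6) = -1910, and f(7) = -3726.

Using the Lagrange interpolation formula with nodes 3, 4, 5, 6, 7:
  L_0(u) = (u - 4)(u - 5)(u - 6)(u - 7) / 24
  L_1(u) = (u - 3)(u - 5)(u - 6)(u - 7) / -6
  L_2(u) = (u - 3)(u - 4)(u - 6)(u - 7) / 4
  L_3(u) = (u - 3)(u - 4)(u - 5)(u - 7) / -6
  L_4(u) = (u - 3)(u - 4)(u - 5)(u - 6) / 24
Then f(u) = -74·L_0(u) - 306·L_1(u) - 852·L_2(u) - 1910·L_3(u) - 3726·L_4(u).
Expanding and collecting terms gives f(u) = -2u^4 + 3u^3 + u^2 - 2.
Check: f(7) = -3726. ✓

f(u) = -2u^4 + 3u^3 + u^2 - 2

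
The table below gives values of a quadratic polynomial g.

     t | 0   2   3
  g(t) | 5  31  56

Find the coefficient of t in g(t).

Write g(t) = at^2 + bt + c. Substituting each data point gives a linear system:
  c = 5
  4a + 2b + c = 31
  9a + 3b + c = 56
Solving the system yields a = 4, b = 5, c = 5.
So g(t) = 4t² + 5t + 5.
The coefficient of t is 5.

5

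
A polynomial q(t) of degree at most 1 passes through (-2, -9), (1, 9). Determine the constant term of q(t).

3

Write q(t) = at + b. Substituting each data point gives a linear system:
  -2a + b = -9
  a + b = 9
Solving the system yields a = 6, b = 3.
So q(t) = 6t + 3.
The constant term is 3.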